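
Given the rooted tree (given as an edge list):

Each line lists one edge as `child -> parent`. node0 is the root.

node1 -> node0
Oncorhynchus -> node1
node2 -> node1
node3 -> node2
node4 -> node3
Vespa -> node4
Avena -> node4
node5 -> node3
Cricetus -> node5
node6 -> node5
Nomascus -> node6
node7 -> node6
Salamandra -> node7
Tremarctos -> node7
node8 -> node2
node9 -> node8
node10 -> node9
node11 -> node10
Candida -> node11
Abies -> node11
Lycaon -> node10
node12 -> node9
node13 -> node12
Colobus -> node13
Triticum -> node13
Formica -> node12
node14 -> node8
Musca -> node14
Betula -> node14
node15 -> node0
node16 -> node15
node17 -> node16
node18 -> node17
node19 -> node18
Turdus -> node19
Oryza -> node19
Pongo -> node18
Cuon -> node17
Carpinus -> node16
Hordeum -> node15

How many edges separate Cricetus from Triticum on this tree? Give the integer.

The MRCA of Cricetus and Triticum is the node subtending (((Vespa,Avena),(Cricetus,(Nomascus,(Salamandra,Tremarctos)))),((((Candida,Abies),Lycaon),((Colobus,Triticum),Formica)),(Musca,Betula))).
From Cricetus up to that node: 3 branches. From Triticum up to the same node: 5 branches. Total: 3 + 5 = 8.

8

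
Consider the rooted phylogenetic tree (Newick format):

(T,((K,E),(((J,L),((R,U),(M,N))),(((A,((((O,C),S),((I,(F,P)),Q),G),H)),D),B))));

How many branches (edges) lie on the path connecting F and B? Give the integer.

9

The MRCA of F and B is the node subtending (((A,((((O,C),S),((I,(F,P)),Q),G),H)),D),B).
From F up to that node: 8 branches. From B up to the same node: 1 branch. Total: 8 + 1 = 9.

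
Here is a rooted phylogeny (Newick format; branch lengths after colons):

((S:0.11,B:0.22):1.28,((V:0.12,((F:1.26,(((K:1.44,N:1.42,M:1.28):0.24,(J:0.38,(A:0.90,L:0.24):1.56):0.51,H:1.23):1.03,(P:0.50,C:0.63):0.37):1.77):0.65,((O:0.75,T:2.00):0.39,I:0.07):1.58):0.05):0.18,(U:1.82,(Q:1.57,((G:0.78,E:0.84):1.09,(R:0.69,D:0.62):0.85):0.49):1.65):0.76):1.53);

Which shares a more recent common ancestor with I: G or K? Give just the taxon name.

K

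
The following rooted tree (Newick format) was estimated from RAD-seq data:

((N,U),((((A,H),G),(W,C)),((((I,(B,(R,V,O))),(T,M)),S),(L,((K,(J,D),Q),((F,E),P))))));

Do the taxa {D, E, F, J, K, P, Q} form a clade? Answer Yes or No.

The most recent common ancestor of these taxa subtends ((K,(J,D),Q),((F,E),P)).
That clade has exactly 7 tips — every listed taxon and nothing else — so the group is monophyletic.

Yes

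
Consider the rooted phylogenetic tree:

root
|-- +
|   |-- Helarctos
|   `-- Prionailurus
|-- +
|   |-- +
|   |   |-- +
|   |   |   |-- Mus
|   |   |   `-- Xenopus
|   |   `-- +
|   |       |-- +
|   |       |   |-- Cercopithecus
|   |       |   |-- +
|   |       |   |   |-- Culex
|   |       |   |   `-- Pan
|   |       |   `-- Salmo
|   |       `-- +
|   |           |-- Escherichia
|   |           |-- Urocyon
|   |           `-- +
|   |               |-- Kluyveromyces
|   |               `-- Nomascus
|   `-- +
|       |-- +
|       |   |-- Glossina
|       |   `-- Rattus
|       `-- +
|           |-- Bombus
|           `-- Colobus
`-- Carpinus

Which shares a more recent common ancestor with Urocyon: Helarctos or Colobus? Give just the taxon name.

Colobus

The MRCA of Urocyon and Colobus subtends (((Mus,Xenopus),((Cercopithecus,(Culex,Pan),Salmo),(Escherichia,Urocyon,(Kluyveromyces,Nomascus)))),((Glossina,Rattus),(Bombus,Colobus))) (14 taxa).
The MRCA of Urocyon and Helarctos is the root, subtending the entire tree (17 taxa).
The first is nested inside the second, so Urocyon shares a more recent common ancestor with Colobus.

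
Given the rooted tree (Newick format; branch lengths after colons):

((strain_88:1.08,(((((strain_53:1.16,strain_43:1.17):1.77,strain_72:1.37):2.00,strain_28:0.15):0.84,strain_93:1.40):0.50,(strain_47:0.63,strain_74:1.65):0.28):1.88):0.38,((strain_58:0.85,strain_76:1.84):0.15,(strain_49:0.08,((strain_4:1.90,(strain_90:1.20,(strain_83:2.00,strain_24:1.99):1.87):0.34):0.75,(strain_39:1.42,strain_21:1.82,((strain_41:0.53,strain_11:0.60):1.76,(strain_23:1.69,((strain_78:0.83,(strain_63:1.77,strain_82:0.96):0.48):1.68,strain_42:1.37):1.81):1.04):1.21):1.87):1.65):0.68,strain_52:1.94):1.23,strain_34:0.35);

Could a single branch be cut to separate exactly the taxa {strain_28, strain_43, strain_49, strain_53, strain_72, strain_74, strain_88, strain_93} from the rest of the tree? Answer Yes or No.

The MRCA of the listed taxa is the root, so the smallest clade containing them is the whole tree.
That clade also contains strain_11, strain_21, strain_23, strain_24, strain_34, strain_39, strain_4, strain_41, strain_42, strain_47, strain_52, strain_58, strain_63, strain_76, strain_78, strain_82, strain_83, strain_90, which are not in the proposed group, so the group is not monophyletic.

No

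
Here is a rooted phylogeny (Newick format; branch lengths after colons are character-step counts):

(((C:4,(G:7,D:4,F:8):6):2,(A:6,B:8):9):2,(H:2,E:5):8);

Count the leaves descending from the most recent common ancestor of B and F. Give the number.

The MRCA of B and F is the node subtending ((C,(G,D,F)),(A,B)).
That clade contains 6 terminal taxa: A, B, C, D, F, G.

6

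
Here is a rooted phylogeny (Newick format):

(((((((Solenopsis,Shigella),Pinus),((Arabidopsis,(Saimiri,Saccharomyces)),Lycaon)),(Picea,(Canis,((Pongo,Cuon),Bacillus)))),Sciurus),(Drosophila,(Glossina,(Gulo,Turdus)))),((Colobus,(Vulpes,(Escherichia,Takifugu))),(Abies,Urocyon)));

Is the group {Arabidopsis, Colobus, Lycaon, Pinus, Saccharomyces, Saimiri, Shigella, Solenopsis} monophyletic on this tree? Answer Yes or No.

The MRCA of the listed taxa is the root, so the smallest clade containing them is the whole tree.
That clade also contains Abies, Bacillus, Canis, Cuon, Drosophila, Escherichia, Glossina, Gulo, Picea, Pongo, Sciurus, Takifugu, Turdus, Urocyon, Vulpes, which are not in the proposed group, so the group is not monophyletic.

No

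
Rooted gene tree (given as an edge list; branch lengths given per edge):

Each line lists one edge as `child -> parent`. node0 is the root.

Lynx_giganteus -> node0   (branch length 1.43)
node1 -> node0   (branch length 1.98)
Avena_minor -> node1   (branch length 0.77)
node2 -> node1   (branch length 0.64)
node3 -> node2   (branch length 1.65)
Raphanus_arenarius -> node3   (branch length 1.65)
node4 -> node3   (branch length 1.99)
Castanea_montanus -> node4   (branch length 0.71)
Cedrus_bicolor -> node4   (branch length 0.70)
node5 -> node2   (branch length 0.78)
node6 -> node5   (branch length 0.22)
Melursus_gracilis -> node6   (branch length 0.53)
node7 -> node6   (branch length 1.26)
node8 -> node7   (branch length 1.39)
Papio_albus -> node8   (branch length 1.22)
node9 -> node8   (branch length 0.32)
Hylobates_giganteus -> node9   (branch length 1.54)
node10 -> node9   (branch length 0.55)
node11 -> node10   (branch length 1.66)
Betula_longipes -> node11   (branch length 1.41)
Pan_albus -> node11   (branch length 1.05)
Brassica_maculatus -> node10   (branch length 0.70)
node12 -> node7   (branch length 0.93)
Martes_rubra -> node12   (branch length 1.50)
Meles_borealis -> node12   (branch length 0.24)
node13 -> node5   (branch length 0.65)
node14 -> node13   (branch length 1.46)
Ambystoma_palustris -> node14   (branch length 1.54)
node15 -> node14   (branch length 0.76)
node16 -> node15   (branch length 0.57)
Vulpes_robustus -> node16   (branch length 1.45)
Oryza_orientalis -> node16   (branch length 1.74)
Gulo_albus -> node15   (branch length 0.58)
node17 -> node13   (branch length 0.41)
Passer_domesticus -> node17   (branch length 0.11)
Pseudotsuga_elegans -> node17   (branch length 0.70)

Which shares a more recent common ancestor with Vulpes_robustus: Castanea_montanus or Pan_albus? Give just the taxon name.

Pan_albus

The MRCA of Vulpes_robustus and Pan_albus subtends ((Melursus_gracilis,((Papio_albus,(Hylobates_giganteus,((Betula_longipes,Pan_albus),Brassica_maculatus))),(Martes_rubra,Meles_borealis))),((Ambystoma_palustris,((Vulpes_robustus,Oryza_orientalis),Gulo_albus)),(Passer_domesticus,Pseudotsuga_elegans))) (14 taxa).
The MRCA of Vulpes_robustus and Castanea_montanus subtends ((Raphanus_arenarius,(Castanea_montanus,Cedrus_bicolor)),((Melursus_gracilis,((Papio_albus,(Hylobates_giganteus,((Betula_longipes,Pan_albus),Brassica_maculatus))),(Martes_rubra,Meles_borealis))),((Ambystoma_palustris,((Vulpes_robustus,Oryza_orientalis),Gulo_albus)),(Passer_domesticus,Pseudotsuga_elegans)))) (17 taxa).
The first is nested inside the second, so Vulpes_robustus shares a more recent common ancestor with Pan_albus.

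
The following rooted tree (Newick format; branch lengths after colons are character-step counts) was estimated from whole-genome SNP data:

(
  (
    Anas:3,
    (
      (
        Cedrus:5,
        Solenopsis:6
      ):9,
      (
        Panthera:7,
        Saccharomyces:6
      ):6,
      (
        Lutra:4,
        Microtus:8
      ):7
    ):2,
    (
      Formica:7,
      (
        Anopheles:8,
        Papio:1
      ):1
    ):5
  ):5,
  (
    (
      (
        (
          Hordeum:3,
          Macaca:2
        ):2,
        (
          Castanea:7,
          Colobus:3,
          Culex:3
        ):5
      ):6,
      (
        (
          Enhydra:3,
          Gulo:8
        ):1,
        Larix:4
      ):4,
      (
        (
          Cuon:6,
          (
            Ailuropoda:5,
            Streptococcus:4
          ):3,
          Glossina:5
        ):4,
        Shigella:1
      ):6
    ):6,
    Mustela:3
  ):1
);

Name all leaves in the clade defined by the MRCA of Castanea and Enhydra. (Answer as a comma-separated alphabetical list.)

Ailuropoda, Castanea, Colobus, Culex, Cuon, Enhydra, Glossina, Gulo, Hordeum, Larix, Macaca, Shigella, Streptococcus

Tracing Castanea: it sits inside (Castanea,Colobus,Culex).
Tracing Enhydra: it sits inside (Enhydra,Gulo).
The smallest clade enclosing both is (((Hordeum,Macaca),(Castanea,Colobus,Culex)),((Enhydra,Gulo),Larix),((Cuon,(Ailuropoda,Streptococcus),Glossina),Shigella)); the answer is its 13 terminal taxa in alphabetical order.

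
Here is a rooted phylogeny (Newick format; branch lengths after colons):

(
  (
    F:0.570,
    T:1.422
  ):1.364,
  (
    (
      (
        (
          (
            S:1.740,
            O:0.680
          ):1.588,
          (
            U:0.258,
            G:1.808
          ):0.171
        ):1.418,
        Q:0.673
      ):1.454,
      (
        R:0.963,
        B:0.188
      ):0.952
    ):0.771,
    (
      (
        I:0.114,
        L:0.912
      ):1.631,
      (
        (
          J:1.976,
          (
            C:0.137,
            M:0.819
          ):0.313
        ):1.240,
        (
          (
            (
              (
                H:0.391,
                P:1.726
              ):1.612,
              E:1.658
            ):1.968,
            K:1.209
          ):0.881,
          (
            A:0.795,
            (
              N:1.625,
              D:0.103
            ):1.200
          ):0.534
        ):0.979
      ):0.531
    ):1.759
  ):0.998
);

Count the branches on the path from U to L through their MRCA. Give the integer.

8

The MRCA of U and L is the node subtending (((((S,O),(U,G)),Q),(R,B)),((I,L),((J,(C,M)),((((H,P),E),K),(A,(N,D)))))).
From U up to that node: 5 branches. From L up to the same node: 3 branches. Total: 5 + 3 = 8.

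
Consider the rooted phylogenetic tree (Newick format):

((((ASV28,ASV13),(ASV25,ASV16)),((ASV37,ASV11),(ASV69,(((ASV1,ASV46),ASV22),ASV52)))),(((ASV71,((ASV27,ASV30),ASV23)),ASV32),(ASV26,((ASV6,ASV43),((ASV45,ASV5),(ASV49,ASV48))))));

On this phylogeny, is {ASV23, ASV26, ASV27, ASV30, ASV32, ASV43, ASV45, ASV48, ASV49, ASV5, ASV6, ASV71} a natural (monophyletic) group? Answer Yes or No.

Yes

The most recent common ancestor of these taxa subtends (((ASV71,((ASV27,ASV30),ASV23)),ASV32),(ASV26,((ASV6,ASV43),((ASV45,ASV5),(ASV49,ASV48))))).
That clade has exactly 12 tips — every listed taxon and nothing else — so the group is monophyletic.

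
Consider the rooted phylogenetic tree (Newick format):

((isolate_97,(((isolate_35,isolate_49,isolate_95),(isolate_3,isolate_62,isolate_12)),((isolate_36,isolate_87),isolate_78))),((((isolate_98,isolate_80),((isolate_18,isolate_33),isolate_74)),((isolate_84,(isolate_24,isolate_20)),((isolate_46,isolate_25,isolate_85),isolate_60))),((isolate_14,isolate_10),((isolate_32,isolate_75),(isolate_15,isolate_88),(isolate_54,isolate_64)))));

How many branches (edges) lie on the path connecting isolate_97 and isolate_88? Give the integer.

7

The MRCA of isolate_97 and isolate_88 is the root of the tree.
From isolate_97 up to that node: 2 branches. From isolate_88 up to the same node: 5 branches. Total: 2 + 5 = 7.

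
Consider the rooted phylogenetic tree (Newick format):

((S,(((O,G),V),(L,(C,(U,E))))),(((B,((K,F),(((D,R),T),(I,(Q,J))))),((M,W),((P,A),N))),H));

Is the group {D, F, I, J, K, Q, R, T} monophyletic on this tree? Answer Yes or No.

The most recent common ancestor of these taxa subtends ((K,F),(((D,R),T),(I,(Q,J)))).
That clade has exactly 8 tips — every listed taxon and nothing else — so the group is monophyletic.

Yes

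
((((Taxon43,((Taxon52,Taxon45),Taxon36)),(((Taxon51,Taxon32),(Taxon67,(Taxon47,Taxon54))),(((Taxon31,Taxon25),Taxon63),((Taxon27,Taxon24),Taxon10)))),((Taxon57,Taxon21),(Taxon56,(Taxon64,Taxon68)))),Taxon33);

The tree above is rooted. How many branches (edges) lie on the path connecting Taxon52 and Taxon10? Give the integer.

8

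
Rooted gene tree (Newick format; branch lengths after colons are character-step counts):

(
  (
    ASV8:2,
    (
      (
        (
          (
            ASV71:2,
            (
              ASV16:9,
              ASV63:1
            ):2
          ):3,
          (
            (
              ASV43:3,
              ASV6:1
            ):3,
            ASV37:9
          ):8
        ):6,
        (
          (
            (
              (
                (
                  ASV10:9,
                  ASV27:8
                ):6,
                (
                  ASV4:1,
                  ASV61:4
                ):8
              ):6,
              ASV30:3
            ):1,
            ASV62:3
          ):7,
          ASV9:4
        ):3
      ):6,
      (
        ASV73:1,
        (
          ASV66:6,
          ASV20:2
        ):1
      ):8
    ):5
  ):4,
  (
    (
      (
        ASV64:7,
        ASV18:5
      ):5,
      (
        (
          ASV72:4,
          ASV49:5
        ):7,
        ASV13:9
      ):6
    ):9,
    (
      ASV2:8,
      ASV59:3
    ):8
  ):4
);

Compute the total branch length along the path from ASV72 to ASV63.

57

The path runs ASV72 → … → MRCA → … → ASV63; the MRCA is the root of the tree.
Branch lengths along that path: 4 + 7 + 6 + 9 + 4 + 4 + 5 + 6 + 6 + 3 + 2 + 1 = 57.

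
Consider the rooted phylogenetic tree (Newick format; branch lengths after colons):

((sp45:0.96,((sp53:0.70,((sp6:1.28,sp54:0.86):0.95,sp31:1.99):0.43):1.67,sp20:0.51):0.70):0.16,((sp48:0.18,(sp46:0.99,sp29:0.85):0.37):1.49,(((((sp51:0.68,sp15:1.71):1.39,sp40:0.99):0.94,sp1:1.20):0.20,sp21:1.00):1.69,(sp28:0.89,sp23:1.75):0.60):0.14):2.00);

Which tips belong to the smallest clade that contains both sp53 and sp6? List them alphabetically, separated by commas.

Tracing sp53: it sits inside (sp53,((sp6,sp54),sp31)).
Tracing sp6: it sits inside (sp6,sp54).
The smallest clade enclosing both is (sp53,((sp6,sp54),sp31)); the answer is its 4 terminal taxa in alphabetical order.

sp31, sp53, sp54, sp6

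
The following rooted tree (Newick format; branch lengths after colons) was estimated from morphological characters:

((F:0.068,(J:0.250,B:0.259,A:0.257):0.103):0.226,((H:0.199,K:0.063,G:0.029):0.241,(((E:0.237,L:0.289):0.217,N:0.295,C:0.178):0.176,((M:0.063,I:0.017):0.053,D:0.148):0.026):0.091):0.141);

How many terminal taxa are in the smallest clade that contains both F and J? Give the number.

4

The MRCA of F and J is the node subtending (F,(J,B,A)).
That clade contains 4 terminal taxa: A, B, F, J.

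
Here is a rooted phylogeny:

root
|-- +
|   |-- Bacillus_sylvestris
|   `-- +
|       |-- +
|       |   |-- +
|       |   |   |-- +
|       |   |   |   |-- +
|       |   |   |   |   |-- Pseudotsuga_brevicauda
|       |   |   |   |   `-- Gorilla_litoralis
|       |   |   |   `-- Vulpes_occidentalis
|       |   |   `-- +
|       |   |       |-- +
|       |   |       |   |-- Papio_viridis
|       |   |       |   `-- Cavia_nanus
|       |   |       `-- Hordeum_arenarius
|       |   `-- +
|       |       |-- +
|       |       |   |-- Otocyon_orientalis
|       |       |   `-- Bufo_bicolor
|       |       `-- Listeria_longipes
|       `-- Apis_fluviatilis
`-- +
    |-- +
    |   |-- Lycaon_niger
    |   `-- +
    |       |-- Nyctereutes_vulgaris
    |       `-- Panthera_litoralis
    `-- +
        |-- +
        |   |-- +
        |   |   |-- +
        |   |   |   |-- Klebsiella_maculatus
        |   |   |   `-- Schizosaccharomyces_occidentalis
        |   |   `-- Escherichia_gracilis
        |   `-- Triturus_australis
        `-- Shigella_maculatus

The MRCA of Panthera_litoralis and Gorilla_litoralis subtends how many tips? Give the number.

19

The MRCA of Panthera_litoralis and Gorilla_litoralis is the root, so the clade is the entire tree.
That clade contains 19 terminal taxa: Apis_fluviatilis, Bacillus_sylvestris, Bufo_bicolor, Cavia_nanus, Escherichia_gracilis, Gorilla_litoralis, Hordeum_arenarius, Klebsiella_maculatus, Listeria_longipes, Lycaon_niger, Nyctereutes_vulgaris, Otocyon_orientalis, Panthera_litoralis, Papio_viridis, Pseudotsuga_brevicauda, Schizosaccharomyces_occidentalis, Shigella_maculatus, Triturus_australis, Vulpes_occidentalis.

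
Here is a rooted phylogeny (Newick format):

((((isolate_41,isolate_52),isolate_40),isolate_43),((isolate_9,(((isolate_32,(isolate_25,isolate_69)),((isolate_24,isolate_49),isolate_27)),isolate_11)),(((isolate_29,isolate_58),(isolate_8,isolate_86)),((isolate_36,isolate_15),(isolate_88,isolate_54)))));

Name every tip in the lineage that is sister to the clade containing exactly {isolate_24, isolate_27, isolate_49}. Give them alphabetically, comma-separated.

The clade containing exactly {isolate_24, isolate_27, isolate_49} attaches to the tree at the node subtending ((isolate_32,(isolate_25,isolate_69)),((isolate_24,isolate_49),isolate_27)).
The other lineage descending from that same node — the sister group — is (isolate_32,(isolate_25,isolate_69)); its 3 tips in alphabetical order are the answer.

isolate_25, isolate_32, isolate_69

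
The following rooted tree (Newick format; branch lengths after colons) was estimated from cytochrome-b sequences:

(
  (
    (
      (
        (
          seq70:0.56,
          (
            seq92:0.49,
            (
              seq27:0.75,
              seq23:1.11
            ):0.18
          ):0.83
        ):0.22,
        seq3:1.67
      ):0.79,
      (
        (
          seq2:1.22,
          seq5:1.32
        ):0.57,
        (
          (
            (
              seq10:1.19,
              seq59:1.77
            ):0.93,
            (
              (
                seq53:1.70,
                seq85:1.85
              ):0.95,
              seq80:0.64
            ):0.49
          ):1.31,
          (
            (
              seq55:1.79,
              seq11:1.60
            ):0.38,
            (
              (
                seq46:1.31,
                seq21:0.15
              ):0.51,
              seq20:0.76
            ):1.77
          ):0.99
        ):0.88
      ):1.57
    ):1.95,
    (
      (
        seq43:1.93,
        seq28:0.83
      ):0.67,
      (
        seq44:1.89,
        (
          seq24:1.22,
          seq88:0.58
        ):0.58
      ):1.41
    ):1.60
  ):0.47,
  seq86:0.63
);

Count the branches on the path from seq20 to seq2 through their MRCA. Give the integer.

6

The MRCA of seq20 and seq2 is the node subtending ((seq2,seq5),(((seq10,seq59),((seq53,seq85),seq80)),((seq55,seq11),((seq46,seq21),seq20)))).
From seq20 up to that node: 4 branches. From seq2 up to the same node: 2 branches. Total: 4 + 2 = 6.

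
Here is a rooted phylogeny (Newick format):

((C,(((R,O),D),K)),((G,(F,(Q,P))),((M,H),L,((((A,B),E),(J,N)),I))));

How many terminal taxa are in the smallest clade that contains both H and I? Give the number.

9

The MRCA of H and I is the node subtending ((M,H),L,((((A,B),E),(J,N)),I)).
That clade contains 9 terminal taxa: A, B, E, H, I, J, L, M, N.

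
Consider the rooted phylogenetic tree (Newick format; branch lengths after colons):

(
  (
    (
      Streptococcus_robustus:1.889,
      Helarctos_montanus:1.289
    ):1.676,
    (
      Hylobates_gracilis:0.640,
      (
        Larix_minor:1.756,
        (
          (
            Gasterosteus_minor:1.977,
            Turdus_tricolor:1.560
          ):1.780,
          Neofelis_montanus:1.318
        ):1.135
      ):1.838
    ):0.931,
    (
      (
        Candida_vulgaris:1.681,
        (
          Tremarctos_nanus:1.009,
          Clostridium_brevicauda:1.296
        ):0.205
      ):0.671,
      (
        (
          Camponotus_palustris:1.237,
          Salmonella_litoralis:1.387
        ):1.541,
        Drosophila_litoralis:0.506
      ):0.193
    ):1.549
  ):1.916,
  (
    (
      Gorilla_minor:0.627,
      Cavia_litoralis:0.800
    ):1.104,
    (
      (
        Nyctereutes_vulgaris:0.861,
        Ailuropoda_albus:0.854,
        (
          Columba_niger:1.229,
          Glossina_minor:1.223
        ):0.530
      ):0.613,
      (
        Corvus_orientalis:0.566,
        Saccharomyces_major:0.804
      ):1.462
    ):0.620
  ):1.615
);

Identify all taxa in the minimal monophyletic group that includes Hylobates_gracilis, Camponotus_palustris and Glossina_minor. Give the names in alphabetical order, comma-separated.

Ailuropoda_albus, Camponotus_palustris, Candida_vulgaris, Cavia_litoralis, Clostridium_brevicauda, Columba_niger, Corvus_orientalis, Drosophila_litoralis, Gasterosteus_minor, Glossina_minor, Gorilla_minor, Helarctos_montanus, Hylobates_gracilis, Larix_minor, Neofelis_montanus, Nyctereutes_vulgaris, Saccharomyces_major, Salmonella_litoralis, Streptococcus_robustus, Tremarctos_nanus, Turdus_tricolor

Tracing Hylobates_gracilis: it sits inside (Hylobates_gracilis,(Larix_minor,((Gasterosteus_minor,Turdus_tricolor),Neofelis_montanus))).
Tracing Camponotus_palustris: it sits inside (Camponotus_palustris,Salmonella_litoralis).
Tracing Glossina_minor: it sits inside (Columba_niger,Glossina_minor).
The smallest clade enclosing all 3 is the whole tree (their MRCA is the root), so the answer is all 21 tips in alphabetical order.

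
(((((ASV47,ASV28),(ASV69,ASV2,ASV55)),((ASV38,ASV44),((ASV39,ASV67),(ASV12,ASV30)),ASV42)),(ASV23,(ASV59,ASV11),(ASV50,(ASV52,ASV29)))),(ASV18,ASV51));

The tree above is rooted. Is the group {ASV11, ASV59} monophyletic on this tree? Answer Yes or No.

Yes

The most recent common ancestor of these taxa subtends (ASV59,ASV11).
That clade has exactly 2 tips — every listed taxon and nothing else — so the group is monophyletic.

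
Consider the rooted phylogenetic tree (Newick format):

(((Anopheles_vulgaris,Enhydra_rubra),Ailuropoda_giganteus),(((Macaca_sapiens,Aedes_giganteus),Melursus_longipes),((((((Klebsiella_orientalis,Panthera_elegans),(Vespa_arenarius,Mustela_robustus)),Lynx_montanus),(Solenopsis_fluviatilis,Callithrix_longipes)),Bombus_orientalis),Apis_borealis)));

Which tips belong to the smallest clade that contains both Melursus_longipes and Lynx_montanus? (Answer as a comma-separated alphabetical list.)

Aedes_giganteus, Apis_borealis, Bombus_orientalis, Callithrix_longipes, Klebsiella_orientalis, Lynx_montanus, Macaca_sapiens, Melursus_longipes, Mustela_robustus, Panthera_elegans, Solenopsis_fluviatilis, Vespa_arenarius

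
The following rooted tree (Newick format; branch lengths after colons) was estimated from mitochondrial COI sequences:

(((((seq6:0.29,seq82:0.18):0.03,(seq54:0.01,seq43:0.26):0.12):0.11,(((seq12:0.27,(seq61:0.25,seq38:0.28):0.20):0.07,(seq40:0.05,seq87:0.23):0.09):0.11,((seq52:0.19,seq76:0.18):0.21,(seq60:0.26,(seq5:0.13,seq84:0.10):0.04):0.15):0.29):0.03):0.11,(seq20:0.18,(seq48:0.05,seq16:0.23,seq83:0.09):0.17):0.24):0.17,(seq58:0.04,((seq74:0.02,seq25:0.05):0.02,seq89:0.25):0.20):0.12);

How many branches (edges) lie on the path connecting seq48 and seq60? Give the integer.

The MRCA of seq48 and seq60 is the node subtending ((((seq6,seq82),(seq54,seq43)),(((seq12,(seq61,seq38)),(seq40,seq87)),((seq52,seq76),(seq60,(seq5,seq84))))),(seq20,(seq48,seq16,seq83))).
From seq48 up to that node: 3 branches. From seq60 up to the same node: 5 branches. Total: 3 + 5 = 8.

8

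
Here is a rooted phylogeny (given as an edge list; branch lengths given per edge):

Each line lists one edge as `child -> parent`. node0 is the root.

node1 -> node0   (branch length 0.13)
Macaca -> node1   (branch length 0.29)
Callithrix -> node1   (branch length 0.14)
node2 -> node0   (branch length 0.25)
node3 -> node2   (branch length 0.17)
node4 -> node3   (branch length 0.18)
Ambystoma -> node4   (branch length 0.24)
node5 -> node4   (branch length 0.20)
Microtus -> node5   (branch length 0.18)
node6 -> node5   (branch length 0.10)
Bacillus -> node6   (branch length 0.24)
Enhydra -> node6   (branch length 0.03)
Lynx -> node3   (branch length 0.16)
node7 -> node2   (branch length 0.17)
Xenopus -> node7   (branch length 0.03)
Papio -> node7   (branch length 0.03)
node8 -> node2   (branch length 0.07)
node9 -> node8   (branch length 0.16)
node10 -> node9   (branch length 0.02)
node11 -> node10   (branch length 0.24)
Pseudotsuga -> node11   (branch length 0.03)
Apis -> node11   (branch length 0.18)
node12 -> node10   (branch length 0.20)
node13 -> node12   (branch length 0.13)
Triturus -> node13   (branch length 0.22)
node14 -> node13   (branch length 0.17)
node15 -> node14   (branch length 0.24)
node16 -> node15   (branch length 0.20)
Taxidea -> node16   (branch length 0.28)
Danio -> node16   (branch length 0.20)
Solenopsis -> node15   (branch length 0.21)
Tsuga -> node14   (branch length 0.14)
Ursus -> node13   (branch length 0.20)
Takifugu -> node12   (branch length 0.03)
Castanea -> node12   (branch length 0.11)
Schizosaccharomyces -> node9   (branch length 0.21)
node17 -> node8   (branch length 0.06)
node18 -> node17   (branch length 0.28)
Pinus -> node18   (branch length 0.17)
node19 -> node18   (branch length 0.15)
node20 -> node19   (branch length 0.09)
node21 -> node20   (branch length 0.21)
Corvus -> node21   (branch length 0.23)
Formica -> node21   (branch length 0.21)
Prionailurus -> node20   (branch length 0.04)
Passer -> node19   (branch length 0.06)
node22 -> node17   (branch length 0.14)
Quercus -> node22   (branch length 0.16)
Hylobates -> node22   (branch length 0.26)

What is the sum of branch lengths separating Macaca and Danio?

The path runs Macaca → … → MRCA → … → Danio; the MRCA is the root of the tree.
Branch lengths along that path: 0.29 + 0.13 + 0.25 + 0.07 + 0.16 + 0.02 + 0.20 + 0.13 + 0.17 + 0.24 + 0.20 + 0.20 = 2.06.

2.06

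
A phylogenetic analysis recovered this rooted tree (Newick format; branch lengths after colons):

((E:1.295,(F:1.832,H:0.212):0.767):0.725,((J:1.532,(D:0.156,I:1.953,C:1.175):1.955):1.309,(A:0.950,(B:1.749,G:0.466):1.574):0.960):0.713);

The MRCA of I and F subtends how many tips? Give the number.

10

The MRCA of I and F is the root, so the clade is the entire tree.
That clade contains 10 terminal taxa: A, B, C, D, E, F, G, H, I, J.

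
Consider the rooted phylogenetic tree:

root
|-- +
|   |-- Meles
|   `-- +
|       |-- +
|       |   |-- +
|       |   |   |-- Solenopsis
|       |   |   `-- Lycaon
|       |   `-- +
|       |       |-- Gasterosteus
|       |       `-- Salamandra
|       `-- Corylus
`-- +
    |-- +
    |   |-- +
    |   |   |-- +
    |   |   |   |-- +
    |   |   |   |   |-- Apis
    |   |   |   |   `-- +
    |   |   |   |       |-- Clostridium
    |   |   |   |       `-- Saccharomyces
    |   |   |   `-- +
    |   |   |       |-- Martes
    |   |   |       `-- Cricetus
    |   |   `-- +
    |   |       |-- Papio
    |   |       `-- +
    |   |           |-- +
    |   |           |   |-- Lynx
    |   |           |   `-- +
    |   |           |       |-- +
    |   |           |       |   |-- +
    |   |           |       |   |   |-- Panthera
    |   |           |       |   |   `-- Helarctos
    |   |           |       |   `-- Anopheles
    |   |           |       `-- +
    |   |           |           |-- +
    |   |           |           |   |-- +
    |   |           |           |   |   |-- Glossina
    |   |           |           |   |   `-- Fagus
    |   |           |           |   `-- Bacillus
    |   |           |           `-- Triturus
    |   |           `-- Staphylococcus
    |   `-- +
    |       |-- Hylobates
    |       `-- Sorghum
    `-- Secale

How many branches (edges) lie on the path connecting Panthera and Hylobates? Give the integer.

10

The MRCA of Panthera and Hylobates is the node subtending ((((Apis,(Clostridium,Saccharomyces)),(Martes,Cricetus)),(Papio,((Lynx,(((Panthera,Helarctos),Anopheles),(((Glossina,Fagus),Bacillus),Triturus))),Staphylococcus))),(Hylobates,Sorghum)).
From Panthera up to that node: 8 branches. From Hylobates up to the same node: 2 branches. Total: 8 + 2 = 10.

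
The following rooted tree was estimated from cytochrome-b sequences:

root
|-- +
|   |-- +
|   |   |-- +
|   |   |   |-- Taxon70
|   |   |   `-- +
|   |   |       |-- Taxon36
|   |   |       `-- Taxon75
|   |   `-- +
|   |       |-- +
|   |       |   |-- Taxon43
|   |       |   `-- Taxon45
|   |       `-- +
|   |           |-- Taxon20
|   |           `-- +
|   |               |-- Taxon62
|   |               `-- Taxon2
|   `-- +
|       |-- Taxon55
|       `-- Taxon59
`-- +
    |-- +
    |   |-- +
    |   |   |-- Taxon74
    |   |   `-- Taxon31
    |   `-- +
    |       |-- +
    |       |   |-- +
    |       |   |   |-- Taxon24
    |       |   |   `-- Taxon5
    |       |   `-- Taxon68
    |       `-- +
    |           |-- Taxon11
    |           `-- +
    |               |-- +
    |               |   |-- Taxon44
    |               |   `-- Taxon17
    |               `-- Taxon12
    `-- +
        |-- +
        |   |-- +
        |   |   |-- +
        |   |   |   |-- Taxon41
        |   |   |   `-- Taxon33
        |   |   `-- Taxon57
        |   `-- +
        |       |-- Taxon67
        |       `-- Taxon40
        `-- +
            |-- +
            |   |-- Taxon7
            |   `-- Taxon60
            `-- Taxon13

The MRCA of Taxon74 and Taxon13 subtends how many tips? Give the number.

The MRCA of Taxon74 and Taxon13 is the node subtending (((Taxon74,Taxon31),(((Taxon24,Taxon5),Taxon68),(Taxon11,((Taxon44,Taxon17),Taxon12)))),((((Taxon41,Taxon33),Taxon57),(Taxon67,Taxon40)),((Taxon7,Taxon60),Taxon13))).
That clade contains 17 terminal taxa: Taxon11, Taxon12, Taxon13, Taxon17, Taxon24, Taxon31, Taxon33, Taxon40, Taxon41, Taxon44, Taxon5, Taxon57, Taxon60, Taxon67, Taxon68, Taxon7, Taxon74.

17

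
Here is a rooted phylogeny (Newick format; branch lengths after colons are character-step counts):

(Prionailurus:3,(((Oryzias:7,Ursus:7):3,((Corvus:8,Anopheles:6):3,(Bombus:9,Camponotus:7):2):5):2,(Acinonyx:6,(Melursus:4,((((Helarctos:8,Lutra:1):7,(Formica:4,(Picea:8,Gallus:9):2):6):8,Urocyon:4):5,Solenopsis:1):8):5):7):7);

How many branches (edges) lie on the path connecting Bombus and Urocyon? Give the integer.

9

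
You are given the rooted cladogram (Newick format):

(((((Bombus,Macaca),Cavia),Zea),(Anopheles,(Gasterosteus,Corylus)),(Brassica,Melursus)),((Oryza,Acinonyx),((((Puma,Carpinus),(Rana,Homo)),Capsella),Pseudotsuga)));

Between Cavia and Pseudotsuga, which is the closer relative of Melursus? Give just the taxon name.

The MRCA of Melursus and Cavia subtends ((((Bombus,Macaca),Cavia),Zea),(Anopheles,(Gasterosteus,Corylus)),(Brassica,Melursus)) (9 taxa).
The MRCA of Melursus and Pseudotsuga is the root, subtending the entire tree (17 taxa).
The first is nested inside the second, so Melursus shares a more recent common ancestor with Cavia.

Cavia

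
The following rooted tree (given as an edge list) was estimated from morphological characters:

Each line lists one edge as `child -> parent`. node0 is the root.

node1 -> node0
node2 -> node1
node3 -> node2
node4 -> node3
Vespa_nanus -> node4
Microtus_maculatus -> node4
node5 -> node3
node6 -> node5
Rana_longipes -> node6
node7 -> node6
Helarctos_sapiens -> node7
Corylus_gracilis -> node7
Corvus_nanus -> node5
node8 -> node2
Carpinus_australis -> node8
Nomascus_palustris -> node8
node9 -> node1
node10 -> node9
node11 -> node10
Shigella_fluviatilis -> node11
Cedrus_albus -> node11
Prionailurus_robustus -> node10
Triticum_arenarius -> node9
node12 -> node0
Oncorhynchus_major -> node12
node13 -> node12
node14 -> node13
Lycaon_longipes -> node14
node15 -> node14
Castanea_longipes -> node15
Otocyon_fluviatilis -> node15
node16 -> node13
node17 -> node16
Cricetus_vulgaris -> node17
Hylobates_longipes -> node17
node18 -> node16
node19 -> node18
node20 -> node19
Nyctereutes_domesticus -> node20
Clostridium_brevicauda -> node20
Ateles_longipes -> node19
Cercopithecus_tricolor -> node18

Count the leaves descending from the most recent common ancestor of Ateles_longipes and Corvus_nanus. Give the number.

22

The MRCA of Ateles_longipes and Corvus_nanus is the root, so the clade is the entire tree.
That clade contains 22 terminal taxa: Ateles_longipes, Carpinus_australis, Castanea_longipes, Cedrus_albus, Cercopithecus_tricolor, Clostridium_brevicauda, Corvus_nanus, Corylus_gracilis, Cricetus_vulgaris, Helarctos_sapiens, Hylobates_longipes, Lycaon_longipes, Microtus_maculatus, Nomascus_palustris, Nyctereutes_domesticus, Oncorhynchus_major, Otocyon_fluviatilis, Prionailurus_robustus, Rana_longipes, Shigella_fluviatilis, Triticum_arenarius, Vespa_nanus.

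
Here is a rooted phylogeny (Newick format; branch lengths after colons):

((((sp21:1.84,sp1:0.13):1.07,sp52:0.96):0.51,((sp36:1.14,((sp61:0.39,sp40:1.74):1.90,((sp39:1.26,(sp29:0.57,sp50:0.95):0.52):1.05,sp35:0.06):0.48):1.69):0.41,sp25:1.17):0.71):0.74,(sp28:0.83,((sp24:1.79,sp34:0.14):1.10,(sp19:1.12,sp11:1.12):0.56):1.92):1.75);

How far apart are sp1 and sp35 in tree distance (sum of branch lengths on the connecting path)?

5.06

The path runs sp1 → … → MRCA → … → sp35; the MRCA is the node subtending (((sp21,sp1),sp52),((sp36,((sp61,sp40),((sp39,(sp29,sp50)),sp35))),sp25)).
Branch lengths along that path: 0.13 + 1.07 + 0.51 + 0.71 + 0.41 + 1.69 + 0.48 + 0.06 = 5.06.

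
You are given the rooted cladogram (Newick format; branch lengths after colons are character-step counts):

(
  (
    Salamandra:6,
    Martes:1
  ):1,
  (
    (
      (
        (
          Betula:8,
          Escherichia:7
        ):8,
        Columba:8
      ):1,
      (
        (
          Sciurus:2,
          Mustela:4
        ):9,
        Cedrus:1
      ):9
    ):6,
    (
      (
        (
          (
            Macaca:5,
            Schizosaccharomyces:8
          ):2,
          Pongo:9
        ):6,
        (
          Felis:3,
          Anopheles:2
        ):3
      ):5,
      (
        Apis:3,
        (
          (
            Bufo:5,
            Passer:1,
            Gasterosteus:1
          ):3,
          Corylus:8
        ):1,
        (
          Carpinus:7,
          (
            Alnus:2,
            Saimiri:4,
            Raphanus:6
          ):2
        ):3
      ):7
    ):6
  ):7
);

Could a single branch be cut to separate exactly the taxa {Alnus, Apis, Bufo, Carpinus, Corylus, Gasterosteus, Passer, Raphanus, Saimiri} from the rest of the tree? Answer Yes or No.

Yes

The most recent common ancestor of these taxa subtends (Apis,((Bufo,Passer,Gasterosteus),Corylus),(Carpinus,(Alnus,Saimiri,Raphanus))).
That clade has exactly 9 tips — every listed taxon and nothing else — so the group is monophyletic.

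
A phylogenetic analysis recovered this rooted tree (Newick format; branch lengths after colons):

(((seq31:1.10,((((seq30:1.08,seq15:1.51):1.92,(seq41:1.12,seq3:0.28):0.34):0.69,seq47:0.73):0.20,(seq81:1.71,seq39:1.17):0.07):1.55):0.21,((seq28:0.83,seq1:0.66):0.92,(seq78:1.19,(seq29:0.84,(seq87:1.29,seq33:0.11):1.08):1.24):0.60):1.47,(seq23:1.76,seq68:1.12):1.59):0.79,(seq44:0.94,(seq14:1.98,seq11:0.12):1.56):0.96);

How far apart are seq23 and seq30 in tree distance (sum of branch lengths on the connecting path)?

9.00

The path runs seq23 → … → MRCA → … → seq30; the MRCA is the node subtending ((seq31,((((seq30,seq15),(seq41,seq3)),seq47),(seq81,seq39))),((seq28,seq1),(seq78,(seq29,(seq87,seq33)))),(seq23,seq68)).
Branch lengths along that path: 1.76 + 1.59 + 0.21 + 1.55 + 0.20 + 0.69 + 1.92 + 1.08 = 9.00.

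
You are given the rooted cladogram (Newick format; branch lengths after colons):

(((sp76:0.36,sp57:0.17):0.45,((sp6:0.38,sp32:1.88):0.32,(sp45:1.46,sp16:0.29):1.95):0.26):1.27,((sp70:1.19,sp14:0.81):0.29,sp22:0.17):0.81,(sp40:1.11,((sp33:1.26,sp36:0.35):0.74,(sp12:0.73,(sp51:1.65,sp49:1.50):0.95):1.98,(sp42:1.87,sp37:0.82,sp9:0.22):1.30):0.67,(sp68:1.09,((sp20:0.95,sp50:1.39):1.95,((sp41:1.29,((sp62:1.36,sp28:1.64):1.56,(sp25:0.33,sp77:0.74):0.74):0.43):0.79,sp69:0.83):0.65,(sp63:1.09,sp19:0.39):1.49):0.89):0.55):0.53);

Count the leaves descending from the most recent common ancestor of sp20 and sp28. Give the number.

10

The MRCA of sp20 and sp28 is the node subtending ((sp20,sp50),((sp41,((sp62,sp28),(sp25,sp77))),sp69),(sp63,sp19)).
That clade contains 10 terminal taxa: sp19, sp20, sp25, sp28, sp41, sp50, sp62, sp63, sp69, sp77.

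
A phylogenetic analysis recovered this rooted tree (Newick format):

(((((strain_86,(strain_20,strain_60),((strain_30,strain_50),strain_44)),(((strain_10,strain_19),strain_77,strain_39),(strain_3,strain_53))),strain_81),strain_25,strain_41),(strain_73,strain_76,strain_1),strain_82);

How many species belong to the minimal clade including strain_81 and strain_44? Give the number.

13

The MRCA of strain_81 and strain_44 is the node subtending (((strain_86,(strain_20,strain_60),((strain_30,strain_50),strain_44)),(((strain_10,strain_19),strain_77,strain_39),(strain_3,strain_53))),strain_81).
That clade contains 13 terminal taxa: strain_10, strain_19, strain_20, strain_3, strain_30, strain_39, strain_44, strain_50, strain_53, strain_60, strain_77, strain_81, strain_86.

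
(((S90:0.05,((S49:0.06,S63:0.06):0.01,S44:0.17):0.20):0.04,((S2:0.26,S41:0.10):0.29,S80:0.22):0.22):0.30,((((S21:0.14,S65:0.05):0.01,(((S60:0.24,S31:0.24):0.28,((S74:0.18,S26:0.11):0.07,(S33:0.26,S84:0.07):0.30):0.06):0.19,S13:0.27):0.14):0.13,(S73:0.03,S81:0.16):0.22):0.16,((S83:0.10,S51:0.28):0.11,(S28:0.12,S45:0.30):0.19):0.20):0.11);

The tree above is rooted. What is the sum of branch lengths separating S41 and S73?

1.43

The path runs S41 → … → MRCA → … → S73; the MRCA is the root of the tree.
Branch lengths along that path: 0.10 + 0.29 + 0.22 + 0.30 + 0.11 + 0.16 + 0.22 + 0.03 = 1.43.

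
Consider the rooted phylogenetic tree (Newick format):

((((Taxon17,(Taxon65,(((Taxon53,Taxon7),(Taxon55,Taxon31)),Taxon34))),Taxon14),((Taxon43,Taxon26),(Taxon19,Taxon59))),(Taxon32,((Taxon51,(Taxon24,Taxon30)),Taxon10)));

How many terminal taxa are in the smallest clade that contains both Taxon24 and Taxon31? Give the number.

The MRCA of Taxon24 and Taxon31 is the root, so the clade is the entire tree.
That clade contains 17 terminal taxa: Taxon10, Taxon14, Taxon17, Taxon19, Taxon24, Taxon26, Taxon30, Taxon31, Taxon32, Taxon34, Taxon43, Taxon51, Taxon53, Taxon55, Taxon59, Taxon65, Taxon7.

17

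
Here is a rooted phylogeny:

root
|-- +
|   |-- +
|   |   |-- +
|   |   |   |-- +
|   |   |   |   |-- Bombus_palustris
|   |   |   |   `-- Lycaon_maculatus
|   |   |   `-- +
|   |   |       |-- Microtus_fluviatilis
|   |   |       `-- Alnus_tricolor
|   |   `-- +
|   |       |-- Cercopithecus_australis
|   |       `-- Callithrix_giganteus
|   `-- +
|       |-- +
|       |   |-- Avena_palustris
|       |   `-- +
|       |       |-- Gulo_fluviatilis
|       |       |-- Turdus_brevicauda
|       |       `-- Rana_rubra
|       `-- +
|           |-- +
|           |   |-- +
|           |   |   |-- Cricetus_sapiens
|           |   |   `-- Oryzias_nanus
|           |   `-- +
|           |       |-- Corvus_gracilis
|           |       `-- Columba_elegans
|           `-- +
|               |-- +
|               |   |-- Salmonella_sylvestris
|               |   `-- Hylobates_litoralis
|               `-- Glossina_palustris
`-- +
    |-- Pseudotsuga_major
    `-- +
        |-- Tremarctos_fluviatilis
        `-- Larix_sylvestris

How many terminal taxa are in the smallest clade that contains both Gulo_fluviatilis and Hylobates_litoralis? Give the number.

The MRCA of Gulo_fluviatilis and Hylobates_litoralis is the node subtending ((Avena_palustris,(Gulo_fluviatilis,Turdus_brevicauda,Rana_rubra)),(((Cricetus_sapiens,Oryzias_nanus),(Corvus_gracilis,Columba_elegans)),((Salmonella_sylvestris,Hylobates_litoralis),Glossina_palustris))).
That clade contains 11 terminal taxa: Avena_palustris, Columba_elegans, Corvus_gracilis, Cricetus_sapiens, Glossina_palustris, Gulo_fluviatilis, Hylobates_litoralis, Oryzias_nanus, Rana_rubra, Salmonella_sylvestris, Turdus_brevicauda.

11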